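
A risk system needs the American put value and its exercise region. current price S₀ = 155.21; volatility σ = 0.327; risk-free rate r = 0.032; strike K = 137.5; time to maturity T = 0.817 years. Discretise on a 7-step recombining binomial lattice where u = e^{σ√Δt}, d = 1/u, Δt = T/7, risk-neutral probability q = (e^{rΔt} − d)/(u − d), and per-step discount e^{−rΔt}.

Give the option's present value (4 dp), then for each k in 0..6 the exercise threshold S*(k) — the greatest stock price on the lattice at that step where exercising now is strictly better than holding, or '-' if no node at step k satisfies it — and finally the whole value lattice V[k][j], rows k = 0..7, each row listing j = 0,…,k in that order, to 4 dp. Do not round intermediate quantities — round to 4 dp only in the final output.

Δt=0.11671  u=1.11819  d=0.89430  q=0.48881  discount=0.99627
step 7 (expiry): payoffs max(K−S,0) = 66.4931 48.7160 26.4883 0.0000 0.0000 0.0000 0.0000 0.0000
step 6: (k=6,j=0): S=79.3995, (K−S)⁺=58.1005, hold=57.5879 ⇒ V=58.1005 exercise | (k=6,j=1): S=99.2777, (K−S)⁺=38.2223, hold=37.7097 ⇒ V=38.2223 exercise | (k=6,j=2): S=124.1325, (K−S)⁺=13.3675, hold=13.4900 ⇒ V=13.4900 continue | (k=6,j=3): S=155.2100, (K−S)⁺=0.0000, hold=0.0000 ⇒ V=0.0000 continue | (k=6,j=4): S=194.0679, (K−S)⁺=0.0000, hold=0.0000 ⇒ V=0.0000 continue | (k=6,j=5): S=242.6542, (K−S)⁺=0.0000, hold=0.0000 ⇒ V=0.0000 continue | (k=6,j=6): S=303.4043, (K−S)⁺=0.0000, hold=0.0000 ⇒ V=0.0000 continue  boundary S*=99.2777
step 5: (k=5,j=0): S=88.7840, (K−S)⁺=48.7160, hold=48.2034 ⇒ V=48.7160 exercise | (k=5,j=1): S=111.0117, (K−S)⁺=26.4883, hold=26.0354 ⇒ V=26.4883 exercise | (k=5,j=2): S=138.8042, (K−S)⁺=0.0000, hold=6.8702 ⇒ V=6.8702 continue | (k=5,j=3): S=173.5548, (K−S)⁺=0.0000, hold=0.0000 ⇒ V=0.0000 continue | (k=5,j=4): S=217.0055, (K−S)⁺=0.0000, hold=0.0000 ⇒ V=0.0000 continue | (k=5,j=5): S=271.3343, (K−S)⁺=0.0000, hold=0.0000 ⇒ V=0.0000 continue  boundary S*=111.0117
step 4: (k=4,j=0): S=99.2777, (K−S)⁺=38.2223, hold=37.7097 ⇒ V=38.2223 exercise | (k=4,j=1): S=124.1325, (K−S)⁺=13.3675, hold=16.8357 ⇒ V=16.8357 continue | (k=4,j=2): S=155.2100, (K−S)⁺=0.0000, hold=3.4989 ⇒ V=3.4989 continue | (k=4,j=3): S=194.0679, (K−S)⁺=0.0000, hold=0.0000 ⇒ V=0.0000 continue | (k=4,j=4): S=242.6542, (K−S)⁺=0.0000, hold=0.0000 ⇒ V=0.0000 continue  boundary S*=99.2777
step 3: (k=3,j=0): S=111.0117, (K−S)⁺=26.4883, hold=27.6648 ⇒ V=27.6648 continue | (k=3,j=1): S=138.8042, (K−S)⁺=0.0000, hold=10.2780 ⇒ V=10.2780 continue | (k=3,j=2): S=173.5548, (K−S)⁺=0.0000, hold=1.7819 ⇒ V=1.7819 continue | (k=3,j=3): S=217.0055, (K−S)⁺=0.0000, hold=0.0000 ⇒ V=0.0000 continue  boundary S*=-
step 2: (k=2,j=0): S=124.1325, (K−S)⁺=13.3675, hold=19.0945 ⇒ V=19.0945 continue | (k=2,j=1): S=155.2100, (K−S)⁺=0.0000, hold=6.1022 ⇒ V=6.1022 continue | (k=2,j=2): S=194.0679, (K−S)⁺=0.0000, hold=0.9075 ⇒ V=0.9075 continue  boundary S*=-
step 1: (k=1,j=0): S=138.8042, (K−S)⁺=0.0000, hold=12.6962 ⇒ V=12.6962 continue | (k=1,j=1): S=173.5548, (K−S)⁺=0.0000, hold=3.5497 ⇒ V=3.5497 continue  boundary S*=-
step 0: (k=0,j=0): S=155.2100, (K−S)⁺=0.0000, hold=8.1946 ⇒ V=8.1946 continue  boundary S*=-

price = 8.1946
boundary = - - - - 99.2777 111.0117 99.2777
tree:
8.1946
12.6962 3.5497
19.0945 6.1022 0.9075
27.6648 10.2780 1.7819 0.0000
38.2223 16.8357 3.4989 0.0000 0.0000
48.7160 26.4883 6.8702 0.0000 0.0000 0.0000
58.1005 38.2223 13.4900 0.0000 0.0000 0.0000 0.0000
66.4931 48.7160 26.4883 0.0000 0.0000 0.0000 0.0000 0.0000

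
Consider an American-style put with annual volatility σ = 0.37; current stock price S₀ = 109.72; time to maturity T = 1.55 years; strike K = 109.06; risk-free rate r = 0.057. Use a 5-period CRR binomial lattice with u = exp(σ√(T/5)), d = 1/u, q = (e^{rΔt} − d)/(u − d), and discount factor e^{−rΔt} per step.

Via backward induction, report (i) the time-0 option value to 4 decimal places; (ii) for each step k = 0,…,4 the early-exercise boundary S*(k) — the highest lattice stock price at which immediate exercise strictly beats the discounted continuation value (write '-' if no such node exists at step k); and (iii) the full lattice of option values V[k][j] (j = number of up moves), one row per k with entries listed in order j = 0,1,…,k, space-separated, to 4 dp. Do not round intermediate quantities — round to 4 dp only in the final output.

price = 16.3310
boundary = - - 72.6692 59.1401 72.6692
tree:
16.3310
24.8614 8.1027
36.3908 13.8414 2.4628
49.9199 22.9443 4.9309 0.0000
60.9302 36.3908 9.8726 0.0000 0.0000
69.8906 49.9199 19.7669 0.0000 0.0000 0.0000

Δt=0.31000, u=1.22876, d=0.81383, q=0.49164, disc=e^(-rΔt)=0.98249
k=5 terminal: V=max(K-S,0) → 69.8906 49.9199 19.7669 0.0000 0.0000 0.0000
k=4: j=0 S=48.1298 intr=60.9302 cont=59.0200 V=60.9302[EX]; j=1 S=72.6692 intr=36.3908 cont=34.4807 V=36.3908[EX]; j=2 S=109.7200 intr=0.0000 cont=9.8726 V=9.8726[hold]; j=3 S=165.6614 intr=0.0000 cont=0.0000 V=0.0000[hold]; j=4 S=250.1250 intr=0.0000 cont=0.0000 V=0.0000[hold]  S*(4)=72.6692
k=3: j=0 S=59.1401 intr=49.9199 cont=48.0097 V=49.9199[EX]; j=1 S=89.2931 intr=19.7669 cont=22.9443 V=22.9443[hold]; j=2 S=134.8198 intr=0.0000 cont=4.9309 V=4.9309[hold]; j=3 S=203.5585 intr=0.0000 cont=0.0000 V=0.0000[hold]  S*(3)=59.1401
k=2: j=0 S=72.6692 intr=36.3908 cont=36.0155 V=36.3908[EX]; j=1 S=109.7200 intr=0.0000 cont=13.8414 V=13.8414[hold]; j=2 S=165.6614 intr=0.0000 cont=2.4628 V=2.4628[hold]  S*(2)=72.6692
k=1: j=0 S=89.2931 intr=19.7669 cont=24.8614 V=24.8614[hold]; j=1 S=134.8198 intr=0.0000 cont=8.1027 V=8.1027[hold]  S*(1)=-
k=0: j=0 S=109.7200 intr=0.0000 cont=16.3310 V=16.3310[hold]  S*(0)=-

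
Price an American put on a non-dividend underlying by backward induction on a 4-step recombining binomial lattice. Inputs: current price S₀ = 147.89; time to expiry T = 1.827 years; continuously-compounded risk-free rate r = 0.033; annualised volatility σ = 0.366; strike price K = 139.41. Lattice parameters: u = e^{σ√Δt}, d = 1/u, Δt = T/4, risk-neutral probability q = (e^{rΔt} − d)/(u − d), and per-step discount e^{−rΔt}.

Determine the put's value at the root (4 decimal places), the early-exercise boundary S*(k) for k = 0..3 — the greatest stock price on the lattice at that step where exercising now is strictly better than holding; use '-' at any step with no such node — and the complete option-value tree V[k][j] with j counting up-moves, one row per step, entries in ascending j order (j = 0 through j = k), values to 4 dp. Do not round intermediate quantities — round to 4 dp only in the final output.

params: Δt=0.45675 u=1.28063 d=0.78086 q=0.46886 e^(-rΔt)=0.98504
t_4 payoffs: 84.4256 49.2344 0.0000 0.0000 0.0000
t_3: node(3,0) S=70.4149 payoff=68.9951 vs cont=66.9096 → 68.9951 [stop]  node(3,1) S=115.4819 payoff=23.9281 vs cont=25.7590 → 25.7590 [wait]  node(3,2) S=189.3929 payoff=0.0000 vs cont=0.0000 → 0.0000 [wait]  node(3,3) S=310.6085 payoff=0.0000 vs cont=0.0000 → 0.0000 [wait]  ⇒ S*(3)=70.4149
t_2: node(2,0) S=90.1756 payoff=49.2344 vs cont=47.9945 → 49.2344 [stop]  node(2,1) S=147.8900 payoff=0.0000 vs cont=13.4769 → 13.4769 [wait]  node(2,2) S=242.5428 payoff=0.0000 vs cont=0.0000 → 0.0000 [wait]  ⇒ S*(2)=90.1756
t_1: node(1,0) S=115.4819 payoff=23.9281 vs cont=31.9833 → 31.9833 [wait]  node(1,1) S=189.3929 payoff=0.0000 vs cont=7.0510 → 7.0510 [wait]  ⇒ S*(1)=-
t_0: node(0,0) S=147.8900 payoff=0.0000 vs cont=19.9899 → 19.9899 [wait]  ⇒ S*(0)=-

price = 19.9899
boundary = - - 90.1756 70.4149
tree:
19.9899
31.9833 7.0510
49.2344 13.4769 0.0000
68.9951 25.7590 0.0000 0.0000
84.4256 49.2344 0.0000 0.0000 0.0000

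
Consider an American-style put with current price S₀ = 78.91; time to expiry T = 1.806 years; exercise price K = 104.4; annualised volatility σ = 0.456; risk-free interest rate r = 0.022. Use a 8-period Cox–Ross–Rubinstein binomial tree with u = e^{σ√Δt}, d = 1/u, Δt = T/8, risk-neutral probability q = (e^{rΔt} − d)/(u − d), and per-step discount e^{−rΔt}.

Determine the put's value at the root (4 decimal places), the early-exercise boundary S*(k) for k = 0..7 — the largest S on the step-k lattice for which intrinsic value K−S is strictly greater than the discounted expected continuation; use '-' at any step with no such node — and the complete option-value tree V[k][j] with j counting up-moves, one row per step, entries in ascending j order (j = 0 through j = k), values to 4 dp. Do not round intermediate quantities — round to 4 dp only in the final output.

Δt=0.22575, u=1.24192, d=0.80520, q=0.45745, disc=e^(-rΔt)=0.99505
k=8 terminal: V=max(K-S,0) → 90.4563 82.8937 71.2293 53.2385 25.4900 0.0000 0.0000 0.0000 0.0000
k=7: j=0 S=17.3170 intr=87.0830 cont=86.5658 V=87.0830[EX]; j=1 S=26.7092 intr=77.6908 cont=77.1736 V=77.6908[EX]; j=2 S=41.1955 intr=63.2045 cont=62.6873 V=63.2045[EX]; j=3 S=63.5386 intr=40.8614 cont=40.3442 V=40.8614[EX]; j=4 S=98.0000 intr=6.4000 cont=13.7612 V=13.7612[hold]; j=5 S=151.1523 intr=0.0000 cont=0.0000 V=0.0000[hold]; j=6 S=233.1327 intr=0.0000 cont=0.0000 V=0.0000[hold]; j=7 S=359.5768 intr=0.0000 cont=0.0000 V=0.0000[hold]  S*(7)=63.5386
k=6: j=0 S=21.5063 intr=82.8937 cont=82.3764 V=82.8937[EX]; j=1 S=33.1707 intr=71.2293 cont=70.7120 V=71.2293[EX]; j=2 S=51.1615 intr=53.2385 cont=52.7212 V=53.2385[EX]; j=3 S=78.9100 intr=25.4900 cont=28.3235 V=28.3235[hold]; j=4 S=121.7084 intr=0.0000 cont=7.4292 V=7.4292[hold]; j=5 S=187.7193 intr=0.0000 cont=0.0000 V=0.0000[hold]; j=6 S=289.5326 intr=0.0000 cont=0.0000 V=0.0000[hold]  S*(6)=51.1615
k=5: j=0 S=26.7092 intr=77.6908 cont=77.1736 V=77.6908[EX]; j=1 S=41.1955 intr=63.2045 cont=62.6873 V=63.2045[EX]; j=2 S=63.5386 intr=40.8614 cont=41.6339 V=41.6339[hold]; j=3 S=98.0000 intr=6.4000 cont=18.6725 V=18.6725[hold]; j=4 S=151.1523 intr=0.0000 cont=4.0108 V=4.0108[hold]; j=5 S=233.1327 intr=0.0000 cont=0.0000 V=0.0000[hold]  S*(5)=41.1955
k=4: j=0 S=33.1707 intr=71.2293 cont=70.7120 V=71.2293[EX]; j=1 S=51.1615 intr=53.2385 cont=53.0729 V=53.2385[EX]; j=2 S=78.9100 intr=25.4900 cont=30.9761 V=30.9761[hold]; j=3 S=121.7084 intr=0.0000 cont=11.9062 V=11.9062[hold]; j=4 S=187.7193 intr=0.0000 cont=2.1653 V=2.1653[hold]  S*(4)=51.1615
k=3: j=0 S=41.1955 intr=63.2045 cont=62.6873 V=63.2045[EX]; j=1 S=63.5386 intr=40.8614 cont=42.8413 V=42.8413[hold]; j=2 S=98.0000 intr=6.4000 cont=22.1424 V=22.1424[hold]; j=3 S=151.1523 intr=0.0000 cont=7.4134 V=7.4134[hold]  S*(3)=41.1955
k=2: j=0 S=51.1615 intr=53.2385 cont=53.6225 V=53.6225[hold]; j=1 S=78.9100 intr=25.4900 cont=33.2073 V=33.2073[hold]; j=2 S=121.7084 intr=0.0000 cont=15.3283 V=15.3283[hold]  S*(2)=-
k=1: j=0 S=63.5386 intr=40.8614 cont=44.0642 V=44.0642[hold]; j=1 S=98.0000 intr=6.4000 cont=24.9046 V=24.9046[hold]  S*(1)=-
k=0: j=0 S=78.9100 intr=25.4900 cont=35.1249 V=35.1249[hold]  S*(0)=-

price = 35.1249
boundary = - - - 41.1955 51.1615 41.1955 51.1615 63.5386
tree:
35.1249
44.0642 24.9046
53.6225 33.2073 15.3283
63.2045 42.8413 22.1424 7.4134
71.2293 53.2385 30.9761 11.9062 2.1653
77.6908 63.2045 41.6339 18.6725 4.0108 0.0000
82.8937 71.2293 53.2385 28.3235 7.4292 0.0000 0.0000
87.0830 77.6908 63.2045 40.8614 13.7612 0.0000 0.0000 0.0000
90.4563 82.8937 71.2293 53.2385 25.4900 0.0000 0.0000 0.0000 0.0000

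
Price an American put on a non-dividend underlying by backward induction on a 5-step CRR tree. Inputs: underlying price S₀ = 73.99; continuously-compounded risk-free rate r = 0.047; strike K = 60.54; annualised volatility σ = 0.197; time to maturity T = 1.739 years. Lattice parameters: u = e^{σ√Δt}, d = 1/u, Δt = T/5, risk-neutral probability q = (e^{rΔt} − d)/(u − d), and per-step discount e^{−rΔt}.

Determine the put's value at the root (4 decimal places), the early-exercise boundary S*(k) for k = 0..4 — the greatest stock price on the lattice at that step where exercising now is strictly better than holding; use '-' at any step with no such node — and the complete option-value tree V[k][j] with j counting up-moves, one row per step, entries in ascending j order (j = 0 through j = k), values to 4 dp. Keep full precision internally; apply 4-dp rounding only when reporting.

Δt=0.34780, u=1.12320, d=0.89032, q=0.54176, disc=e^(-rΔt)=0.98379
k=5 terminal: V=max(K-S,0) → 19.1504 8.3239 0.0000 0.0000 0.0000 0.0000
k=4: j=0 S=46.4887 intr=14.0513 cont=13.0697 V=14.0513[EX]; j=1 S=58.6490 intr=1.8910 cont=3.7525 V=3.7525[hold]; j=2 S=73.9900 intr=0.0000 cont=0.0000 V=0.0000[hold]; j=3 S=93.3438 intr=0.0000 cont=0.0000 V=0.0000[hold]; j=4 S=117.7601 intr=0.0000 cont=0.0000 V=0.0000[hold]  S*(4)=46.4887
k=3: j=0 S=52.2161 intr=8.3239 cont=8.3345 V=8.3345[hold]; j=1 S=65.8744 intr=0.0000 cont=1.6917 V=1.6917[hold]; j=2 S=83.1054 intr=0.0000 cont=0.0000 V=0.0000[hold]; j=3 S=104.8436 intr=0.0000 cont=0.0000 V=0.0000[hold]  S*(3)=-
k=2: j=0 S=58.6490 intr=1.8910 cont=4.6589 V=4.6589[hold]; j=1 S=73.9900 intr=0.0000 cont=0.7626 V=0.7626[hold]; j=2 S=93.3438 intr=0.0000 cont=0.0000 V=0.0000[hold]  S*(2)=-
k=1: j=0 S=65.8744 intr=0.0000 cont=2.5068 V=2.5068[hold]; j=1 S=83.1054 intr=0.0000 cont=0.3438 V=0.3438[hold]  S*(1)=-
k=0: j=0 S=73.9900 intr=0.0000 cont=1.3133 V=1.3133[hold]  S*(0)=-

price = 1.3133
boundary = - - - - 46.4887
tree:
1.3133
2.5068 0.3438
4.6589 0.7626 0.0000
8.3345 1.6917 0.0000 0.0000
14.0513 3.7525 0.0000 0.0000 0.0000
19.1504 8.3239 0.0000 0.0000 0.0000 0.0000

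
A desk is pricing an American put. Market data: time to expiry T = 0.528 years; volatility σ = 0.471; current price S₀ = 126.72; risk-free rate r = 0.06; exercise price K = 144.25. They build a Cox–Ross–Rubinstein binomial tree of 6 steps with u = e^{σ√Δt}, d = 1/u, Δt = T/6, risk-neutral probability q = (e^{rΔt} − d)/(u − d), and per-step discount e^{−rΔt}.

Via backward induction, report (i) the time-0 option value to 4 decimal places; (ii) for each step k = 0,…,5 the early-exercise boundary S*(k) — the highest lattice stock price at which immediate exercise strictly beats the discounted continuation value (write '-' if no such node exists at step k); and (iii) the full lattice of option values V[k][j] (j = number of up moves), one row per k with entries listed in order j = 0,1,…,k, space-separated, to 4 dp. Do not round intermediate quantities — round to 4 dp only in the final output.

params: Δt=0.08800 u=1.14995 d=0.86960 q=0.48401 e^(-rΔt)=0.99473
t_6 payoffs: 89.4520 71.7856 48.4237 17.5300 0.0000 0.0000 0.0000
t_5: node(5,0) S=63.0151 payoff=81.2349 vs cont=80.4753 → 81.2349 [stop]  node(5,1) S=83.3306 payoff=60.9194 vs cont=60.1597 → 60.9194 [stop]  node(5,2) S=110.1958 payoff=34.0542 vs cont=33.2946 → 34.0542 [stop]  node(5,3) S=145.7221 payoff=0.0000 vs cont=8.9977 → 8.9977 [wait]  node(5,4) S=192.7017 payoff=0.0000 vs cont=0.0000 → 0.0000 [wait]  node(5,5) S=254.8272 payoff=0.0000 vs cont=0.0000 → 0.0000 [wait]  ⇒ S*(5)=110.1958
t_4: node(4,0) S=72.4644 payoff=71.7856 vs cont=71.0260 → 71.7856 [stop]  node(4,1) S=95.8263 payoff=48.4237 vs cont=47.6640 → 48.4237 [stop]  node(4,2) S=126.7200 payoff=17.5300 vs cont=21.8111 → 21.8111 [wait]  node(4,3) S=167.5735 payoff=0.0000 vs cont=4.6183 → 4.6183 [wait]  node(4,4) S=221.5979 payoff=0.0000 vs cont=0.0000 → 0.0000 [wait]  ⇒ S*(4)=95.8263
t_3: node(3,0) S=83.3306 payoff=60.9194 vs cont=60.1597 → 60.9194 [stop]  node(3,1) S=110.1958 payoff=34.0542 vs cont=35.3558 → 35.3558 [wait]  node(3,2) S=145.7221 payoff=0.0000 vs cont=13.4186 → 13.4186 [wait]  node(3,3) S=192.7017 payoff=0.0000 vs cont=2.3704 → 2.3704 [wait]  ⇒ S*(3)=83.3306
t_2: node(2,0) S=95.8263 payoff=48.4237 vs cont=48.2907 → 48.4237 [stop]  node(2,1) S=126.7200 payoff=17.5300 vs cont=24.6077 → 24.6077 [wait]  node(2,2) S=167.5735 payoff=0.0000 vs cont=8.0287 → 8.0287 [wait]  ⇒ S*(2)=95.8263
t_1: node(1,0) S=110.1958 payoff=34.0542 vs cont=36.7022 → 36.7022 [wait]  node(1,1) S=145.7221 payoff=0.0000 vs cont=16.4960 → 16.4960 [wait]  ⇒ S*(1)=-
t_0: node(0,0) S=126.7200 payoff=17.5300 vs cont=26.7804 → 26.7804 [wait]  ⇒ S*(0)=-

price = 26.7804
boundary = - - 95.8263 83.3306 95.8263 110.1958
tree:
26.7804
36.7022 16.4960
48.4237 24.6077 8.0287
60.9194 35.3558 13.4186 2.3704
71.7856 48.4237 21.8111 4.6183 0.0000
81.2349 60.9194 34.0542 8.9977 0.0000 0.0000
89.4520 71.7856 48.4237 17.5300 0.0000 0.0000 0.0000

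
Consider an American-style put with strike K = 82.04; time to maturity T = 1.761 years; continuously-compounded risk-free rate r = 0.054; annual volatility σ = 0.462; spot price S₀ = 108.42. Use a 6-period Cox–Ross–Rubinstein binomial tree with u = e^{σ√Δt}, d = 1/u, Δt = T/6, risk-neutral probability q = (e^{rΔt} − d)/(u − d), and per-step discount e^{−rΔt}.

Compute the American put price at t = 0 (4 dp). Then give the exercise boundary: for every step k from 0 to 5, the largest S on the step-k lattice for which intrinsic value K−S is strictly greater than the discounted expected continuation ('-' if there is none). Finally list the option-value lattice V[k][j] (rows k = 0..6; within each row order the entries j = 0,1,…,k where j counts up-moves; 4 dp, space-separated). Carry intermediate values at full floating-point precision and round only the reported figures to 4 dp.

params: Δt=0.29350 u=1.28440 d=0.77857 q=0.46933 e^(-rΔt)=0.98428
t_6 payoffs: 57.8905 42.2010 16.3183 0.0000 0.0000 0.0000 0.0000
t_5: node(5,0) S=31.0176 payoff=51.0224 vs cont=49.7324 → 51.0224 [stop]  node(5,1) S=51.1692 payoff=30.8708 vs cont=29.5808 → 30.8708 [stop]  node(5,2) S=84.4130 payoff=0.0000 vs cont=8.5234 → 8.5234 [wait]  node(5,3) S=139.2546 payoff=0.0000 vs cont=0.0000 → 0.0000 [wait]  node(5,4) S=229.7259 payoff=0.0000 vs cont=0.0000 → 0.0000 [wait]  node(5,5) S=378.9749 payoff=0.0000 vs cont=0.0000 → 0.0000 [wait]  ⇒ S*(5)=51.1692
t_4: node(4,0) S=39.8390 payoff=42.2010 vs cont=40.9110 → 42.2010 [stop]  node(4,1) S=65.7217 payoff=16.3183 vs cont=20.0619 → 20.0619 [wait]  node(4,2) S=108.4200 payoff=0.0000 vs cont=4.4519 → 4.4519 [wait]  node(4,3) S=178.8586 payoff=0.0000 vs cont=0.0000 → 0.0000 [wait]  node(4,4) S=295.0599 payoff=0.0000 vs cont=0.0000 → 0.0000 [wait]  ⇒ S*(4)=39.8390
t_3: node(3,0) S=51.1692 payoff=30.8708 vs cont=31.3102 → 31.3102 [wait]  node(3,1) S=84.4130 payoff=0.0000 vs cont=12.5353 → 12.5353 [wait]  node(3,2) S=139.2546 payoff=0.0000 vs cont=2.3253 → 2.3253 [wait]  node(3,3) S=229.7259 payoff=0.0000 vs cont=0.0000 → 0.0000 [wait]  ⇒ S*(3)=-
t_2: node(2,0) S=65.7217 payoff=16.3183 vs cont=22.1447 → 22.1447 [wait]  node(2,1) S=108.4200 payoff=0.0000 vs cont=7.6217 → 7.6217 [wait]  node(2,2) S=178.8586 payoff=0.0000 vs cont=1.2146 → 1.2146 [wait]  ⇒ S*(2)=-
t_1: node(1,0) S=84.4130 payoff=0.0000 vs cont=15.0875 → 15.0875 [wait]  node(1,1) S=139.2546 payoff=0.0000 vs cont=4.5421 → 4.5421 [wait]  ⇒ S*(1)=-
t_0: node(0,0) S=108.4200 payoff=0.0000 vs cont=9.9788 → 9.9788 [wait]  ⇒ S*(0)=-

price = 9.9788
boundary = - - - - 39.8390 51.1692
tree:
9.9788
15.0875 4.5421
22.1447 7.6217 1.2146
31.3102 12.5353 2.3253 0.0000
42.2010 20.0619 4.4519 0.0000 0.0000
51.0224 30.8708 8.5234 0.0000 0.0000 0.0000
57.8905 42.2010 16.3183 0.0000 0.0000 0.0000 0.0000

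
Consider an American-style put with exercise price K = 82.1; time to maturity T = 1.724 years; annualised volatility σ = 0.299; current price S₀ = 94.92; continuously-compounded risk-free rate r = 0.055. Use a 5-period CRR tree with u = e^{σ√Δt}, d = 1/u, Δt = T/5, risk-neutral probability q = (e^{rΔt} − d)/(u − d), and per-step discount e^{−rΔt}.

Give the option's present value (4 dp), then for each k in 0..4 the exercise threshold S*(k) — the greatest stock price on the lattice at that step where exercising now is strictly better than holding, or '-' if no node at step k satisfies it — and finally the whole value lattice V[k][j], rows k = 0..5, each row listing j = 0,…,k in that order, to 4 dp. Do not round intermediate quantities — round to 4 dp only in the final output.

price = 5.8436
boundary = - - - 56.0542 66.8125
tree:
5.8436
9.9708 2.1047
16.4859 4.0968 0.2731
26.0458 7.9361 0.5686 0.0000
35.0718 15.2875 1.1837 0.0000 0.0000
42.6444 26.0458 2.4643 0.0000 0.0000 0.0000

params: Δt=0.34480 u=1.19193 d=0.83898 q=0.51046 e^(-rΔt)=0.98121
t_5 payoffs: 42.6444 26.0458 2.4643 0.0000 0.0000 0.0000
t_4: node(4,0) S=47.0282 payoff=35.0718 vs cont=33.5295 → 35.0718 [stop]  node(4,1) S=66.8125 payoff=15.2875 vs cont=13.7452 → 15.2875 [stop]  node(4,2) S=94.9200 payoff=0.0000 vs cont=1.1837 → 1.1837 [wait]  node(4,3) S=134.8520 payoff=0.0000 vs cont=0.0000 → 0.0000 [wait]  node(4,4) S=191.5831 payoff=0.0000 vs cont=0.0000 → 0.0000 [wait]  ⇒ S*(4)=66.8125
t_3: node(3,0) S=56.0542 payoff=26.0458 vs cont=24.5035 → 26.0458 [stop]  node(3,1) S=79.6357 payoff=2.4643 vs cont=7.9361 → 7.9361 [wait]  node(3,2) S=113.1378 payoff=0.0000 vs cont=0.5686 → 0.5686 [wait]  node(3,3) S=160.7339 payoff=0.0000 vs cont=0.0000 → 0.0000 [wait]  ⇒ S*(3)=56.0542
t_2: node(2,0) S=66.8125 payoff=15.2875 vs cont=16.4859 → 16.4859 [wait]  node(2,1) S=94.9200 payoff=0.0000 vs cont=4.0968 → 4.0968 [wait]  node(2,2) S=134.8520 payoff=0.0000 vs cont=0.2731 → 0.2731 [wait]  ⇒ S*(2)=-
t_1: node(1,0) S=79.6357 payoff=2.4643 vs cont=9.9708 → 9.9708 [wait]  node(1,1) S=113.1378 payoff=0.0000 vs cont=2.1047 → 2.1047 [wait]  ⇒ S*(1)=-
t_0: node(0,0) S=94.9200 payoff=0.0000 vs cont=5.8436 → 5.8436 [wait]  ⇒ S*(0)=-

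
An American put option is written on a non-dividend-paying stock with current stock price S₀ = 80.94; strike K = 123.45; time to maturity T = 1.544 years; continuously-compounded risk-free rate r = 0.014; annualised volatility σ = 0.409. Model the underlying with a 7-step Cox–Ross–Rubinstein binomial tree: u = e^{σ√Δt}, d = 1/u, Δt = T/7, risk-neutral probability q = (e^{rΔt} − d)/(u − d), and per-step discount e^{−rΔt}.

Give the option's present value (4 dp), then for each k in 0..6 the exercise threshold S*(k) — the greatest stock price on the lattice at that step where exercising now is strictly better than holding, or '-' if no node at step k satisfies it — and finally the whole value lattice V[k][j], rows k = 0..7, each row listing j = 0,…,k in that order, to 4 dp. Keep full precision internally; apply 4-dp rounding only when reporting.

Δt=0.22057, u=1.21178, d=0.82524, q=0.46013, disc=e^(-rΔt)=0.99692
k=7 terminal: V=max(K-S,0) → 102.3537 92.4721 77.9621 56.6555 25.3689 0.0000 0.0000 0.0000
k=6: j=0 S=25.5640 intr=97.8860 cont=97.5053 V=97.8860[EX]; j=1 S=37.5382 intr=85.9118 cont=85.5311 V=85.9118[EX]; j=2 S=55.1212 intr=68.3288 cont=67.9482 V=68.3288[EX]; j=3 S=80.9400 intr=42.5100 cont=42.1294 V=42.5100[EX]; j=4 S=118.8524 intr=4.5976 cont=13.6537 V=13.6537[hold]; j=5 S=174.5229 intr=0.0000 cont=0.0000 V=0.0000[hold]; j=6 S=256.2696 intr=0.0000 cont=0.0000 V=0.0000[hold]  S*(6)=80.9400
k=5: j=0 S=30.9779 intr=92.4721 cont=92.0915 V=92.4721[EX]; j=1 S=45.4879 intr=77.9621 cont=77.5814 V=77.9621[EX]; j=2 S=66.7945 intr=56.6555 cont=56.2748 V=56.6555[EX]; j=3 S=98.0811 intr=25.3689 cont=29.1423 V=29.1423[hold]; j=4 S=144.0224 intr=0.0000 cont=7.3486 V=7.3486[hold]; j=5 S=211.4827 intr=0.0000 cont=0.0000 V=0.0000[hold]  S*(5)=66.7945
k=4: j=0 S=37.5382 intr=85.9118 cont=85.5311 V=85.9118[EX]; j=1 S=55.1212 intr=68.3288 cont=67.9482 V=68.3288[EX]; j=2 S=80.9400 intr=42.5100 cont=43.8603 V=43.8603[hold]; j=3 S=118.8524 intr=4.5976 cont=19.0555 V=19.0555[hold]; j=4 S=174.5229 intr=0.0000 cont=3.9551 V=3.9551[hold]  S*(4)=55.1212
k=3: j=0 S=45.4879 intr=77.9621 cont=77.5814 V=77.9621[EX]; j=1 S=66.7945 intr=56.6555 cont=56.8942 V=56.8942[hold]; j=2 S=98.0811 intr=25.3689 cont=32.3469 V=32.3469[hold]; j=3 S=144.0224 intr=0.0000 cont=12.0701 V=12.0701[hold]  S*(3)=45.4879
k=2: j=0 S=55.1212 intr=68.3288 cont=68.0577 V=68.3288[EX]; j=1 S=80.9400 intr=42.5100 cont=45.4588 V=45.4588[hold]; j=2 S=118.8524 intr=4.5976 cont=22.9460 V=22.9460[hold]  S*(2)=55.1212
k=1: j=0 S=66.7945 intr=56.6555 cont=57.6275 V=57.6275[hold]; j=1 S=98.0811 intr=25.3689 cont=34.9918 V=34.9918[hold]  S*(1)=-
k=0: j=0 S=80.9400 intr=42.5100 cont=47.0667 V=47.0667[hold]  S*(0)=-

price = 47.0667
boundary = - - 55.1212 45.4879 55.1212 66.7945 80.9400
tree:
47.0667
57.6275 34.9918
68.3288 45.4588 22.9460
77.9621 56.8942 32.3469 12.0701
85.9118 68.3288 43.8603 19.0555 3.9551
92.4721 77.9621 56.6555 29.1423 7.3486 0.0000
97.8860 85.9118 68.3288 42.5100 13.6537 0.0000 0.0000
102.3537 92.4721 77.9621 56.6555 25.3689 0.0000 0.0000 0.0000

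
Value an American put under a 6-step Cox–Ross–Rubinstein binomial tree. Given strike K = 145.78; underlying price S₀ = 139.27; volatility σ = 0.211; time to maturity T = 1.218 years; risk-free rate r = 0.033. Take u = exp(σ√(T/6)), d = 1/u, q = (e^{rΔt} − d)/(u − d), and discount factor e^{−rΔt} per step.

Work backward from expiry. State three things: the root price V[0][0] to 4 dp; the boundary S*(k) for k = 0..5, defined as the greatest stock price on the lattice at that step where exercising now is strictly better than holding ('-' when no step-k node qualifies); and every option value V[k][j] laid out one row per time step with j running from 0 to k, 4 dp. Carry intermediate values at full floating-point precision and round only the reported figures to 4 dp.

params: Δt=0.20300 u=1.09973 d=0.90931 q=0.51155 e^(-rΔt)=0.99332
t_6 payoffs: 67.0510 50.5642 30.6249 6.5100 0.0000 0.0000 0.0000
t_5: node(5,0) S=86.5809 payoff=59.1991 vs cont=58.2258 → 59.1991 [stop]  node(5,1) S=104.7119 payoff=41.0681 vs cont=40.0948 → 41.0681 [stop]  node(5,2) S=126.6399 payoff=19.1401 vs cont=18.1668 → 19.1401 [stop]  node(5,3) S=153.1598 payoff=0.0000 vs cont=3.1586 → 3.1586 [wait]  node(5,4) S=185.2333 payoff=0.0000 vs cont=0.0000 → 0.0000 [wait]  node(5,5) S=224.0233 payoff=0.0000 vs cont=0.0000 → 0.0000 [wait]  ⇒ S*(5)=126.6399
t_4: node(4,0) S=95.2158 payoff=50.5642 vs cont=49.5909 → 50.5642 [stop]  node(4,1) S=115.1551 payoff=30.6249 vs cont=29.6516 → 30.6249 [stop]  node(4,2) S=139.2700 payoff=6.5100 vs cont=10.8916 → 10.8916 [wait]  node(4,3) S=168.4348 payoff=0.0000 vs cont=1.5325 → 1.5325 [wait]  node(4,4) S=203.7071 payoff=0.0000 vs cont=0.0000 → 0.0000 [wait]  ⇒ S*(4)=115.1551
t_3: node(3,0) S=104.7119 payoff=41.0681 vs cont=40.0948 → 41.0681 [stop]  node(3,1) S=126.6399 payoff=19.1401 vs cont=20.3932 → 20.3932 [wait]  node(3,2) S=153.1598 payoff=0.0000 vs cont=6.0632 → 6.0632 [wait]  node(3,3) S=185.2333 payoff=0.0000 vs cont=0.7436 → 0.7436 [wait]  ⇒ S*(3)=104.7119
t_2: node(2,0) S=115.1551 payoff=30.6249 vs cont=30.2883 → 30.6249 [stop]  node(2,1) S=139.2700 payoff=6.5100 vs cont=12.9755 → 12.9755 [wait]  node(2,2) S=168.4348 payoff=0.0000 vs cont=3.3196 → 3.3196 [wait]  ⇒ S*(2)=115.1551
t_1: node(1,0) S=126.6399 payoff=19.1401 vs cont=21.4522 → 21.4522 [wait]  node(1,1) S=153.1598 payoff=0.0000 vs cont=7.9824 → 7.9824 [wait]  ⇒ S*(1)=-
t_0: node(0,0) S=139.2700 payoff=6.5100 vs cont=14.4645 → 14.4645 [wait]  ⇒ S*(0)=-

price = 14.4645
boundary = - - 115.1551 104.7119 115.1551 126.6399
tree:
14.4645
21.4522 7.9824
30.6249 12.9755 3.3196
41.0681 20.3932 6.0632 0.7436
50.5642 30.6249 10.8916 1.5325 0.0000
59.1991 41.0681 19.1401 3.1586 0.0000 0.0000
67.0510 50.5642 30.6249 6.5100 0.0000 0.0000 0.0000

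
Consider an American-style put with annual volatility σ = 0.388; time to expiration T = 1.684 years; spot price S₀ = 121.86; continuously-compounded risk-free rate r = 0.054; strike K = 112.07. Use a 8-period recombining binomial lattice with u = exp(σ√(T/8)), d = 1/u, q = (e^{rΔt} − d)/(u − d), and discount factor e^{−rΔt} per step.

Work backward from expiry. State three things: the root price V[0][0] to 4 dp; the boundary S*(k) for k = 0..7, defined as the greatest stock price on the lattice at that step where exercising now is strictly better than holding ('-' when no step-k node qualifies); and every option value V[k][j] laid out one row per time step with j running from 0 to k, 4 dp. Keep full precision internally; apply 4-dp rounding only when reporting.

params: Δt=0.21050 u=1.19484 d=0.83693 q=0.48755 e^(-rΔt)=0.98870
t_8 payoffs: 82.7359 70.1912 52.2816 26.7130 0.0000 0.0000 0.0000 0.0000 0.0000
t_7: node(7,0) S=35.0496 payoff=77.0204 vs cont=75.7537 → 77.0204 [stop]  node(7,1) S=50.0386 payoff=62.0314 vs cont=60.7647 → 62.0314 [stop]  node(7,2) S=71.4377 payoff=40.6323 vs cont=39.3656 → 40.6323 [stop]  node(7,3) S=101.9882 payoff=10.0818 vs cont=13.5343 → 13.5343 [wait]  node(7,4) S=145.6037 payoff=0.0000 vs cont=0.0000 → 0.0000 [wait]  node(7,5) S=207.8713 payoff=0.0000 vs cont=0.0000 → 0.0000 [wait]  node(7,6) S=296.7679 payoff=0.0000 vs cont=0.0000 → 0.0000 [wait]  node(7,7) S=423.6812 payoff=0.0000 vs cont=0.0000 → 0.0000 [wait]  ⇒ S*(7)=71.4377
t_6: node(6,0) S=41.8788 payoff=70.1912 vs cont=68.9245 → 70.1912 [stop]  node(6,1) S=59.7884 payoff=52.2816 vs cont=51.0150 → 52.2816 [stop]  node(6,2) S=85.3570 payoff=26.7130 vs cont=27.1106 → 27.1106 [wait]  node(6,3) S=121.8600 payoff=0.0000 vs cont=6.8572 → 6.8572 [wait]  node(6,4) S=173.9736 payoff=0.0000 vs cont=0.0000 → 0.0000 [wait]  node(6,5) S=248.3738 payoff=0.0000 vs cont=0.0000 → 0.0000 [wait]  node(6,6) S=354.5913 payoff=0.0000 vs cont=0.0000 → 0.0000 [wait]  ⇒ S*(6)=59.7884
t_5: node(5,0) S=50.0386 payoff=62.0314 vs cont=60.7647 → 62.0314 [stop]  node(5,1) S=71.4377 payoff=40.6323 vs cont=39.5572 → 40.6323 [stop]  node(5,2) S=101.9882 payoff=10.0818 vs cont=17.0412 → 17.0412 [wait]  node(5,3) S=145.6037 payoff=0.0000 vs cont=3.4742 → 3.4742 [wait]  node(5,4) S=207.8713 payoff=0.0000 vs cont=0.0000 → 0.0000 [wait]  node(5,5) S=296.7679 payoff=0.0000 vs cont=0.0000 → 0.0000 [wait]  ⇒ S*(5)=71.4377
t_4: node(4,0) S=59.7884 payoff=52.2816 vs cont=51.0150 → 52.2816 [stop]  node(4,1) S=85.3570 payoff=26.7130 vs cont=28.8011 → 28.8011 [wait]  node(4,2) S=121.8600 payoff=0.0000 vs cont=10.3087 → 10.3087 [wait]  node(4,3) S=173.9736 payoff=0.0000 vs cont=1.7602 → 1.7602 [wait]  node(4,4) S=248.3738 payoff=0.0000 vs cont=0.0000 → 0.0000 [wait]  ⇒ S*(4)=59.7884
t_3: node(3,0) S=71.4377 payoff=40.6323 vs cont=40.3721 → 40.6323 [stop]  node(3,1) S=101.9882 payoff=10.0818 vs cont=19.5615 → 19.5615 [wait]  node(3,2) S=145.6037 payoff=0.0000 vs cont=6.0715 → 6.0715 [wait]  node(3,3) S=207.8713 payoff=0.0000 vs cont=0.8918 → 0.8918 [wait]  ⇒ S*(3)=71.4377
t_2: node(2,0) S=85.3570 payoff=26.7130 vs cont=30.0160 → 30.0160 [wait]  node(2,1) S=121.8600 payoff=0.0000 vs cont=12.8376 → 12.8376 [wait]  node(2,2) S=173.9736 payoff=0.0000 vs cont=3.5060 → 3.5060 [wait]  ⇒ S*(2)=-
t_1: node(1,0) S=101.9882 payoff=10.0818 vs cont=21.3960 → 21.3960 [wait]  node(1,1) S=145.6037 payoff=0.0000 vs cont=8.1943 → 8.1943 [wait]  ⇒ S*(1)=-
t_0: node(0,0) S=121.8600 payoff=0.0000 vs cont=14.7904 → 14.7904 [wait]  ⇒ S*(0)=-

price = 14.7904
boundary = - - - 71.4377 59.7884 71.4377 59.7884 71.4377
tree:
14.7904
21.3960 8.1943
30.0160 12.8376 3.5060
40.6323 19.5615 6.0715 0.8918
52.2816 28.8011 10.3087 1.7602 0.0000
62.0314 40.6323 17.0412 3.4742 0.0000 0.0000
70.1912 52.2816 27.1106 6.8572 0.0000 0.0000 0.0000
77.0204 62.0314 40.6323 13.5343 0.0000 0.0000 0.0000 0.0000
82.7359 70.1912 52.2816 26.7130 0.0000 0.0000 0.0000 0.0000 0.0000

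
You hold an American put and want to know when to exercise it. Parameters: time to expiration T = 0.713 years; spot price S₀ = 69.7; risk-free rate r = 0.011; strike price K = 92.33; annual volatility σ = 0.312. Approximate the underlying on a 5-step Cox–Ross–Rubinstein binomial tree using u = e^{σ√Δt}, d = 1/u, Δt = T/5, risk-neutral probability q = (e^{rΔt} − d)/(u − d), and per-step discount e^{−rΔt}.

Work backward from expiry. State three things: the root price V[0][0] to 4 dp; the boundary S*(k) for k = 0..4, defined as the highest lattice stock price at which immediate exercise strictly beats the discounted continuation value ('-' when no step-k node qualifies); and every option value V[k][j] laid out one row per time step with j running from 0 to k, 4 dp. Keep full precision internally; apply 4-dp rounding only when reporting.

price = 23.8774
boundary = - - 55.0677 61.9533 69.7000
tree:
23.8774
30.4712 16.7329
37.2623 23.1322 9.7778
43.3827 30.3767 15.2724 3.7909
48.8228 37.2623 22.6300 7.2628 0.0000
53.6584 43.3827 30.3767 13.9147 0.0000 0.0000

Δt=0.14260  u=1.12504  d=0.88886  q=0.47723  discount=0.99843
step 5 (expiry): payoffs max(K−S,0) = 53.6584 43.3827 30.3767 13.9147 0.0000 0.0000
step 4: (k=4,j=0): S=43.5072, (K−S)⁺=48.8228, hold=48.6781 ⇒ V=48.8228 exercise | (k=4,j=1): S=55.0677, (K−S)⁺=37.2623, hold=37.1176 ⇒ V=37.2623 exercise | (k=4,j=2): S=69.7000, (K−S)⁺=22.6300, hold=22.4853 ⇒ V=22.6300 exercise | (k=4,j=3): S=88.2204, (K−S)⁺=4.1096, hold=7.2628 ⇒ V=7.2628 continue | (k=4,j=4): S=111.6619, (K−S)⁺=0.0000, hold=0.0000 ⇒ V=0.0000 continue  boundary S*=69.7000
step 3: (k=3,j=0): S=48.9473, (K−S)⁺=43.3827, hold=43.2380 ⇒ V=43.3827 exercise | (k=3,j=1): S=61.9533, (K−S)⁺=30.3767, hold=30.2319 ⇒ V=30.3767 exercise | (k=3,j=2): S=78.4153, (K−S)⁺=13.9147, hold=15.2724 ⇒ V=15.2724 continue | (k=3,j=3): S=99.2514, (K−S)⁺=0.0000, hold=3.7909 ⇒ V=3.7909 continue  boundary S*=61.9533
step 2: (k=2,j=0): S=55.0677, (K−S)⁺=37.2623, hold=37.1176 ⇒ V=37.2623 exercise | (k=2,j=1): S=69.7000, (K−S)⁺=22.6300, hold=23.1322 ⇒ V=23.1322 continue | (k=2,j=2): S=88.2204, (K−S)⁺=4.1096, hold=9.7778 ⇒ V=9.7778 continue  boundary S*=55.0677
step 1: (k=1,j=0): S=61.9533, (K−S)⁺=30.3767, hold=30.4712 ⇒ V=30.4712 continue | (k=1,j=1): S=78.4153, (K−S)⁺=13.9147, hold=16.7329 ⇒ V=16.7329 continue  boundary S*=-
step 0: (k=0,j=0): S=69.7000, (K−S)⁺=22.6300, hold=23.8774 ⇒ V=23.8774 continue  boundary S*=-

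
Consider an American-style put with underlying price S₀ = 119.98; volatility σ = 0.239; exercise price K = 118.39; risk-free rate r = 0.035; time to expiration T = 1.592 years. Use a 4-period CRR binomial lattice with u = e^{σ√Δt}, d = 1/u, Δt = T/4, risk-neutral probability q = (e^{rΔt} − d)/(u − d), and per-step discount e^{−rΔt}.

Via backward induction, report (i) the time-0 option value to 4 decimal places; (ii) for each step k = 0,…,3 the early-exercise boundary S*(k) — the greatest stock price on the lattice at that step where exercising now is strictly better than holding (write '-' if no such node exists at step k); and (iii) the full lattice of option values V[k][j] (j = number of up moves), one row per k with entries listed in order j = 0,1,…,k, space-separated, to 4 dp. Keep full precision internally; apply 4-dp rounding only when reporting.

params: Δt=0.39800 u=1.16274 d=0.86004 q=0.50872 e^(-rΔt)=0.98617
t_4 payoffs: 52.7483 29.6449 0.0000 0.0000 0.0000
t_3: node(3,0) S=76.3242 payoff=42.0658 vs cont=40.4281 → 42.0658 [stop]  node(3,1) S=103.1874 payoff=15.2026 vs cont=14.3626 → 15.2026 [stop]  node(3,2) S=139.5054 payoff=0.0000 vs cont=0.0000 → 0.0000 [wait]  node(3,3) S=188.6061 payoff=0.0000 vs cont=0.0000 → 0.0000 [wait]  ⇒ S*(3)=103.1874
t_2: node(2,0) S=88.7451 payoff=29.6449 vs cont=28.0072 → 29.6449 [stop]  node(2,1) S=119.9800 payoff=0.0000 vs cont=7.3655 → 7.3655 [wait]  node(2,2) S=162.2084 payoff=0.0000 vs cont=0.0000 → 0.0000 [wait]  ⇒ S*(2)=88.7451
t_1: node(1,0) S=103.1874 payoff=15.2026 vs cont=18.0577 → 18.0577 [wait]  node(1,1) S=139.5054 payoff=0.0000 vs cont=3.5685 → 3.5685 [wait]  ⇒ S*(1)=-
t_0: node(0,0) S=119.9800 payoff=0.0000 vs cont=10.5389 → 10.5389 [wait]  ⇒ S*(0)=-

price = 10.5389
boundary = - - 88.7451 103.1874
tree:
10.5389
18.0577 3.5685
29.6449 7.3655 0.0000
42.0658 15.2026 0.0000 0.0000
52.7483 29.6449 0.0000 0.0000 0.0000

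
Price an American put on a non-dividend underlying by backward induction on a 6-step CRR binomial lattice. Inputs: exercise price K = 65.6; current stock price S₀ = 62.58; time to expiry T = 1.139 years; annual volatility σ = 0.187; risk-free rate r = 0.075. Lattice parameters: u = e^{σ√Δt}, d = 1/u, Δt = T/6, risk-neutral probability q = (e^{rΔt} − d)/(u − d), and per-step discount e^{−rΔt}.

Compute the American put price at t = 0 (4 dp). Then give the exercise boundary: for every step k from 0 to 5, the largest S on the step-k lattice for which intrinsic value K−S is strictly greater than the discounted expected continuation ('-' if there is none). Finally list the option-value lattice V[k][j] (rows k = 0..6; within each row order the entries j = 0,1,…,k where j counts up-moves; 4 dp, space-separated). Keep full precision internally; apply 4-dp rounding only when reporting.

Δt=0.18983, u=1.08489, d=0.92176, q=0.56754, disc=e^(-rΔt)=0.98586
k=6 terminal: V=max(K-S,0) → 27.2179 20.4250 12.4300 3.0200 0.0000 0.0000 0.0000
k=5: j=0 S=41.6403 intr=23.9597 cont=23.0324 V=23.9597[EX]; j=1 S=49.0097 intr=16.5903 cont=15.6629 V=16.5903[EX]; j=2 S=57.6834 intr=7.9166 cont=6.9892 V=7.9166[EX]; j=3 S=67.8922 intr=0.0000 cont=1.2876 V=1.2876[hold]; j=4 S=79.9077 intr=0.0000 cont=0.0000 V=0.0000[hold]; j=5 S=94.0498 intr=0.0000 cont=0.0000 V=0.0000[hold]  S*(5)=57.6834
k=4: j=0 S=45.1750 intr=20.4250 cont=19.4977 V=20.4250[EX]; j=1 S=53.1700 intr=12.4300 cont=11.5026 V=12.4300[EX]; j=2 S=62.5800 intr=3.0200 cont=4.0956 V=4.0956[hold]; j=3 S=73.6554 intr=0.0000 cont=0.5489 V=0.5489[hold]; j=4 S=86.6909 intr=0.0000 cont=0.0000 V=0.0000[hold]  S*(4)=53.1700
k=3: j=0 S=49.0097 intr=16.5903 cont=15.6629 V=16.5903[EX]; j=1 S=57.6834 intr=7.9166 cont=7.5910 V=7.9166[EX]; j=2 S=67.8922 intr=0.0000 cont=2.0533 V=2.0533[hold]; j=3 S=79.9077 intr=0.0000 cont=0.2340 V=0.2340[hold]  S*(3)=57.6834
k=2: j=0 S=53.1700 intr=12.4300 cont=11.5026 V=12.4300[EX]; j=1 S=62.5800 intr=3.0200 cont=4.5240 V=4.5240[hold]; j=2 S=73.6554 intr=0.0000 cont=1.0063 V=1.0063[hold]  S*(2)=53.1700
k=1: j=0 S=57.6834 intr=7.9166 cont=7.8307 V=7.9166[EX]; j=1 S=67.8922 intr=0.0000 cont=2.4919 V=2.4919[hold]  S*(1)=57.6834
k=0: j=0 S=62.5800 intr=3.0200 cont=4.7694 V=4.7694[hold]  S*(0)=-

price = 4.7694
boundary = - 57.6834 53.1700 57.6834 53.1700 57.6834
tree:
4.7694
7.9166 2.4919
12.4300 4.5240 1.0063
16.5903 7.9166 2.0533 0.2340
20.4250 12.4300 4.0956 0.5489 0.0000
23.9597 16.5903 7.9166 1.2876 0.0000 0.0000
27.2179 20.4250 12.4300 3.0200 0.0000 0.0000 0.0000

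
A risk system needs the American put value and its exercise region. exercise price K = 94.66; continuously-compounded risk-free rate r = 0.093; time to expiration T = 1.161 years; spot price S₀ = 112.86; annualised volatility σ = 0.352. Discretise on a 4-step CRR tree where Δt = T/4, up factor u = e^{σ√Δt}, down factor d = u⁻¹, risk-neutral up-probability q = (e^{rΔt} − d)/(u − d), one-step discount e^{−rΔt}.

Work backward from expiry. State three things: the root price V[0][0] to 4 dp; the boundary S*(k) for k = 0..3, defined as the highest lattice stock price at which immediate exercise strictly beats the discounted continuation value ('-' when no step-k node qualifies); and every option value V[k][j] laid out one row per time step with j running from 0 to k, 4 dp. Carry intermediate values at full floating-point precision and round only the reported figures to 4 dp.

price = 5.6981
boundary = - - - 63.8943
tree:
5.6981
10.4038 1.7282
18.3584 3.7334 0.0000
30.7657 8.0654 0.0000 0.0000
41.8030 17.4237 0.0000 0.0000 0.0000

Δt=0.29025, u=1.20881, d=0.82726, q=0.52444, disc=e^(-rΔt)=0.97337
k=4 terminal: V=max(K-S,0) → 41.8030 17.4237 0.0000 0.0000 0.0000
k=3: j=0 S=63.8943 intr=30.7657 cont=28.2447 V=30.7657[EX]; j=1 S=93.3643 intr=1.2957 cont=8.0654 V=8.0654[hold]; j=2 S=136.4267 intr=0.0000 cont=0.0000 V=0.0000[hold]; j=3 S=199.3509 intr=0.0000 cont=0.0000 V=0.0000[hold]  S*(3)=63.8943
k=2: j=0 S=77.2363 intr=17.4237 cont=18.3584 V=18.3584[hold]; j=1 S=112.8600 intr=0.0000 cont=3.7334 V=3.7334[hold]; j=2 S=164.9145 intr=0.0000 cont=0.0000 V=0.0000[hold]  S*(2)=-
k=1: j=0 S=93.3643 intr=1.2957 cont=10.4038 V=10.4038[hold]; j=1 S=136.4267 intr=0.0000 cont=1.7282 V=1.7282[hold]  S*(1)=-
k=0: j=0 S=112.8600 intr=0.0000 cont=5.6981 V=5.6981[hold]  S*(0)=-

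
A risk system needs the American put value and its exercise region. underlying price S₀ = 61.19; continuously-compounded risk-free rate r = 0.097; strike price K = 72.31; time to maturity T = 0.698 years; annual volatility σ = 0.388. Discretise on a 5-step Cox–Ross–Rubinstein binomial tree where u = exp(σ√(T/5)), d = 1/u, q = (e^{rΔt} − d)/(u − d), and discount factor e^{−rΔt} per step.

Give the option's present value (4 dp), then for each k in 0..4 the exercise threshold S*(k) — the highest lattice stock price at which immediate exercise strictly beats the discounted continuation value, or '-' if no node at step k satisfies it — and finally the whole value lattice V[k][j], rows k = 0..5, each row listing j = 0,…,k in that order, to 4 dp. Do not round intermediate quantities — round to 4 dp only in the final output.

price = 13.0857
boundary = - 52.9324 45.7891 52.9324 61.1900
tree:
13.0857
19.3776 7.4062
26.5209 12.2517 2.9610
32.7002 19.3776 5.7509 0.3668
38.0455 26.5209 11.1200 0.7599 0.0000
42.6696 32.7002 19.3776 1.5741 0.0000 0.0000

params: Δt=0.13960 u=1.15600 d=0.86505 q=0.51068 e^(-rΔt)=0.98655
t_5 payoffs: 42.6696 32.7002 19.3776 1.5741 0.0000 0.0000
t_4: node(4,0) S=34.2645 payoff=38.0455 vs cont=37.0730 → 38.0455 [stop]  node(4,1) S=45.7891 payoff=26.5209 vs cont=25.5483 → 26.5209 [stop]  node(4,2) S=61.1900 payoff=11.1200 vs cont=10.1474 → 11.1200 [stop]  node(4,3) S=81.7709 payoff=0.0000 vs cont=0.7599 → 0.7599 [wait]  node(4,4) S=109.2740 payoff=0.0000 vs cont=0.0000 → 0.0000 [wait]  ⇒ S*(4)=61.1900
t_3: node(3,0) S=39.6098 payoff=32.7002 vs cont=31.7276 → 32.7002 [stop]  node(3,1) S=52.9324 payoff=19.3776 vs cont=18.4051 → 19.3776 [stop]  node(3,2) S=70.7359 payoff=1.5741 vs cont=5.7509 → 5.7509 [wait]  node(3,3) S=94.5274 payoff=0.0000 vs cont=0.3668 → 0.3668 [wait]  ⇒ S*(3)=52.9324
t_2: node(2,0) S=45.7891 payoff=26.5209 vs cont=25.5483 → 26.5209 [stop]  node(2,1) S=61.1900 payoff=11.1200 vs cont=12.2517 → 12.2517 [wait]  node(2,2) S=81.7709 payoff=0.0000 vs cont=2.9610 → 2.9610 [wait]  ⇒ S*(2)=45.7891
t_1: node(1,0) S=52.9324 payoff=19.3776 vs cont=18.9752 → 19.3776 [stop]  node(1,1) S=70.7359 payoff=1.5741 vs cont=7.4062 → 7.4062 [wait]  ⇒ S*(1)=52.9324
t_0: node(0,0) S=61.1900 payoff=11.1200 vs cont=13.0857 → 13.0857 [wait]  ⇒ S*(0)=-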